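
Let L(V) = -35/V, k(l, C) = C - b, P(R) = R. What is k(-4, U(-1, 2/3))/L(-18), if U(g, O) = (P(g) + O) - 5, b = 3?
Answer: -30/7 ≈ -4.2857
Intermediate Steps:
U(g, O) = -5 + O + g (U(g, O) = (g + O) - 5 = (O + g) - 5 = -5 + O + g)
k(l, C) = -3 + C (k(l, C) = C - 1*3 = C - 3 = -3 + C)
k(-4, U(-1, 2/3))/L(-18) = (-3 + (-5 + 2/3 - 1))/((-35/(-18))) = (-3 + (-5 + 2*(⅓) - 1))/((-35*(-1/18))) = (-3 + (-5 + ⅔ - 1))/(35/18) = (-3 - 16/3)*(18/35) = -25/3*18/35 = -30/7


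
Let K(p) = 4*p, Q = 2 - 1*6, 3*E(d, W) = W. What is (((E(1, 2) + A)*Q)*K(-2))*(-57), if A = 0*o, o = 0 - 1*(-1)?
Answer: -1216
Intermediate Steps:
E(d, W) = W/3
Q = -4 (Q = 2 - 6 = -4)
o = 1 (o = 0 + 1 = 1)
A = 0 (A = 0*1 = 0)
(((E(1, 2) + A)*Q)*K(-2))*(-57) = ((((⅓)*2 + 0)*(-4))*(4*(-2)))*(-57) = (((⅔ + 0)*(-4))*(-8))*(-57) = (((⅔)*(-4))*(-8))*(-57) = -8/3*(-8)*(-57) = (64/3)*(-57) = -1216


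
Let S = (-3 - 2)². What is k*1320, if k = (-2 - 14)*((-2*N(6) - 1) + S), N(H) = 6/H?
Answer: -464640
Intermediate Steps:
S = 25 (S = (-5)² = 25)
k = -352 (k = (-2 - 14)*((-12/6 - 1) + 25) = -16*((-12/6 - 1) + 25) = -16*((-2*1 - 1) + 25) = -16*((-2 - 1) + 25) = -16*(-3 + 25) = -16*22 = -352)
k*1320 = -352*1320 = -464640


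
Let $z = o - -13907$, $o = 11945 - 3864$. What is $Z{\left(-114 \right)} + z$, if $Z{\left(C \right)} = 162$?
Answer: $22150$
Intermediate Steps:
$o = 8081$
$z = 21988$ ($z = 8081 - -13907 = 8081 + 13907 = 21988$)
$Z{\left(-114 \right)} + z = 162 + 21988 = 22150$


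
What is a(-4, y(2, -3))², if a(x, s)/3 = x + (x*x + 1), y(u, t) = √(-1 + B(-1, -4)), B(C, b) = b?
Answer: 1521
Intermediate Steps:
y(u, t) = I*√5 (y(u, t) = √(-1 - 4) = √(-5) = I*√5)
a(x, s) = 3 + 3*x + 3*x² (a(x, s) = 3*(x + (x*x + 1)) = 3*(x + (x² + 1)) = 3*(x + (1 + x²)) = 3*(1 + x + x²) = 3 + 3*x + 3*x²)
a(-4, y(2, -3))² = (3 + 3*(-4) + 3*(-4)²)² = (3 - 12 + 3*16)² = (3 - 12 + 48)² = 39² = 1521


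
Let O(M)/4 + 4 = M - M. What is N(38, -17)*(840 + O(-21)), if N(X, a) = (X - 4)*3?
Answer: 84048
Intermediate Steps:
O(M) = -16 (O(M) = -16 + 4*(M - M) = -16 + 4*0 = -16 + 0 = -16)
N(X, a) = -12 + 3*X (N(X, a) = (-4 + X)*3 = -12 + 3*X)
N(38, -17)*(840 + O(-21)) = (-12 + 3*38)*(840 - 16) = (-12 + 114)*824 = 102*824 = 84048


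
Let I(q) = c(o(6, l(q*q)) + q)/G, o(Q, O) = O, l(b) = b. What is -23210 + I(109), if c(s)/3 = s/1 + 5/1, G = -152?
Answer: -3563905/152 ≈ -23447.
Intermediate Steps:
c(s) = 15 + 3*s (c(s) = 3*(s/1 + 5/1) = 3*(s*1 + 5*1) = 3*(s + 5) = 3*(5 + s) = 15 + 3*s)
I(q) = -15/152 - 3*q/152 - 3*q²/152 (I(q) = (15 + 3*(q*q + q))/(-152) = (15 + 3*(q² + q))*(-1/152) = (15 + 3*(q + q²))*(-1/152) = (15 + (3*q + 3*q²))*(-1/152) = (15 + 3*q + 3*q²)*(-1/152) = -15/152 - 3*q/152 - 3*q²/152)
-23210 + I(109) = -23210 + (-15/152 - 3/152*109 - 3/152*109²) = -23210 + (-15/152 - 327/152 - 3/152*11881) = -23210 + (-15/152 - 327/152 - 35643/152) = -23210 - 35985/152 = -3563905/152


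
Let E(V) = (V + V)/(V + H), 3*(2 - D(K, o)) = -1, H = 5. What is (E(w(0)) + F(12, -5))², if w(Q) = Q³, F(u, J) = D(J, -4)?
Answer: 49/9 ≈ 5.4444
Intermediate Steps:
D(K, o) = 7/3 (D(K, o) = 2 - ⅓*(-1) = 2 + ⅓ = 7/3)
F(u, J) = 7/3
E(V) = 2*V/(5 + V) (E(V) = (V + V)/(V + 5) = (2*V)/(5 + V) = 2*V/(5 + V))
(E(w(0)) + F(12, -5))² = (2*0³/(5 + 0³) + 7/3)² = (2*0/(5 + 0) + 7/3)² = (2*0/5 + 7/3)² = (2*0*(⅕) + 7/3)² = (0 + 7/3)² = (7/3)² = 49/9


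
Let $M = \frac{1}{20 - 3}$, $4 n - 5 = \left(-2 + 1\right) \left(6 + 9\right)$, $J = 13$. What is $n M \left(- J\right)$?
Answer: $\frac{65}{34} \approx 1.9118$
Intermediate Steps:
$n = - \frac{5}{2}$ ($n = \frac{5}{4} + \frac{\left(-2 + 1\right) \left(6 + 9\right)}{4} = \frac{5}{4} + \frac{\left(-1\right) 15}{4} = \frac{5}{4} + \frac{1}{4} \left(-15\right) = \frac{5}{4} - \frac{15}{4} = - \frac{5}{2} \approx -2.5$)
$M = \frac{1}{17} \approx 0.058824$
$n M \left(- J\right) = \left(- \frac{5}{2}\right) \frac{1}{17} \left(\left(-1\right) 13\right) = \left(- \frac{5}{34}\right) \left(-13\right) = \frac{65}{34}$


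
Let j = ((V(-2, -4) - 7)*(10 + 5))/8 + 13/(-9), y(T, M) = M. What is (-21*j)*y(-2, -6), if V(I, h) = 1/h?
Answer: -30317/16 ≈ -1894.8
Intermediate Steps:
j = -4331/288 (j = ((1/(-4) - 7)*(10 + 5))/8 + 13/(-9) = ((-¼ - 7)*15)*(⅛) + 13*(-⅑) = -29/4*15*(⅛) - 13/9 = -435/4*⅛ - 13/9 = -435/32 - 13/9 = -4331/288 ≈ -15.038)
(-21*j)*y(-2, -6) = -21*(-4331/288)*(-6) = (30317/96)*(-6) = -30317/16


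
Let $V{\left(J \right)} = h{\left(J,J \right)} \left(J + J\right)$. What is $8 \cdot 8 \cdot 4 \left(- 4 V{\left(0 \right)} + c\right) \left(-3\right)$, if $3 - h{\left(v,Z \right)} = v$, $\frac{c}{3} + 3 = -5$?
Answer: $18432$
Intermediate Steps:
$c = -24$ ($c = -9 + 3 \left(-5\right) = -9 - 15 = -24$)
$h{\left(v,Z \right)} = 3 - v$
$V{\left(J \right)} = 2 J \left(3 - J\right)$ ($V{\left(J \right)} = \left(3 - J\right) \left(J + J\right) = \left(3 - J\right) 2 J = 2 J \left(3 - J\right)$)
$8 \cdot 8 \cdot 4 \left(- 4 V{\left(0 \right)} + c\right) \left(-3\right) = 8 \cdot 8 \cdot 4 \left(- 4 \cdot 2 \cdot 0 \left(3 - 0\right) - 24\right) \left(-3\right) = 64 \cdot 4 \left(- 4 \cdot 2 \cdot 0 \left(3 + 0\right) - 24\right) \left(-3\right) = 256 \left(- 4 \cdot 2 \cdot 0 \cdot 3 - 24\right) \left(-3\right) = 256 \left(\left(-4\right) 0 - 24\right) \left(-3\right) = 256 \left(0 - 24\right) \left(-3\right) = 256 \left(\left(-24\right) \left(-3\right)\right) = 256 \cdot 72 = 18432$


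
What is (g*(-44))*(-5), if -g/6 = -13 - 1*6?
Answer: 25080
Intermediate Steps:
g = 114 (g = -6*(-13 - 1*6) = -6*(-13 - 6) = -6*(-19) = 114)
(g*(-44))*(-5) = (114*(-44))*(-5) = -5016*(-5) = 25080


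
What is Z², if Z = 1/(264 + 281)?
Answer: 1/297025 ≈ 3.3667e-6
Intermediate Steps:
Z = 1/545 ≈ 0.0018349
Z² = (1/545)² = 1/297025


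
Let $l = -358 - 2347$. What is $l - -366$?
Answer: $-2339$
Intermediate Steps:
$l = -2705$
$l - -366 = -2705 - -366 = -2705 + 366 = -2339$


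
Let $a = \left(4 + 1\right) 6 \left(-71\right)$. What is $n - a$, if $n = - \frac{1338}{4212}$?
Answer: $\frac{1495037}{702} \approx 2129.7$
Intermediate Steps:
$a = -2130$ ($a = 5 \cdot 6 \left(-71\right) = 30 \left(-71\right) = -2130$)
$n = - \frac{223}{702}$ ($n = \left(-1338\right) \frac{1}{4212} = - \frac{223}{702} \approx -0.31766$)
$n - a = - \frac{223}{702} - -2130 = - \frac{223}{702} + 2130 = \frac{1495037}{702}$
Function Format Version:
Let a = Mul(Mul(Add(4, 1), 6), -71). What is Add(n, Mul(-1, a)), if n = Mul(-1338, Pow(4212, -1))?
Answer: Rational(1495037, 702) ≈ 2129.7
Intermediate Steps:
a = -2130 (a = Mul(Mul(5, 6), -71) = Mul(30, -71) = -2130)
n = Rational(-223, 702) (n = Mul(-1338, Rational(1, 4212)) = Rational(-223, 702) ≈ -0.31766)
Add(n, Mul(-1, a)) = Add(Rational(-223, 702), Mul(-1, -2130)) = Add(Rational(-223, 702), 2130) = Rational(1495037, 702)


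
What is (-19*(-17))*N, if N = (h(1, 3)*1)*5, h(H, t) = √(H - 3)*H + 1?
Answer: 1615 + 1615*I*√2 ≈ 1615.0 + 2284.0*I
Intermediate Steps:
h(H, t) = 1 + H*√(-3 + H) (h(H, t) = √(-3 + H)*H + 1 = H*√(-3 + H) + 1 = 1 + H*√(-3 + H))
N = 5 + 5*I*√2 (N = ((1 + 1*√(-3 + 1))*1)*5 = ((1 + 1*√(-2))*1)*5 = ((1 + 1*(I*√2))*1)*5 = ((1 + I*√2)*1)*5 = (1 + I*√2)*5 = 5 + 5*I*√2 ≈ 5.0 + 7.0711*I)
(-19*(-17))*N = (-19*(-17))*(5 + 5*I*√2) = 323*(5 + 5*I*√2) = 1615 + 1615*I*√2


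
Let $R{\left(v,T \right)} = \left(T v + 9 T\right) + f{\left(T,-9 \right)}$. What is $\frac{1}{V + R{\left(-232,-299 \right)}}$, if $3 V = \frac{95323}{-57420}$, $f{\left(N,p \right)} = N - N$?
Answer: $\frac{5940}{396058093} \approx 1.4998 \cdot 10^{-5}$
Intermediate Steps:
$f{\left(N,p \right)} = 0$
$R{\left(v,T \right)} = 9 T + T v$ ($R{\left(v,T \right)} = \left(T v + 9 T\right) + 0 = \left(9 T + T v\right) + 0 = 9 T + T v$)
$V = - \frac{3287}{5940}$ ($V = \frac{95323 \frac{1}{-57420}}{3} = \frac{95323 \left(- \frac{1}{57420}\right)}{3} = \frac{1}{3} \left(- \frac{3287}{1980}\right) = - \frac{3287}{5940} \approx -0.55337$)
$\frac{1}{V + R{\left(-232,-299 \right)}} = \frac{1}{- \frac{3287}{5940} - 299 \left(9 - 232\right)} = \frac{1}{- \frac{3287}{5940} - -66677} = \frac{1}{- \frac{3287}{5940} + 66677} = \frac{1}{\frac{396058093}{5940}} = \frac{5940}{396058093}$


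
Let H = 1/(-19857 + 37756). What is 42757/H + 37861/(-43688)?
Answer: 33434755900723/43688 ≈ 7.6531e+8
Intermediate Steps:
H = 1/17899 ≈ 5.5869e-5
42757/H + 37861/(-43688) = 42757/(1/17899) + 37861/(-43688) = 42757*17899 + 37861*(-1/43688) = 765307543 - 37861/43688 = 33434755900723/43688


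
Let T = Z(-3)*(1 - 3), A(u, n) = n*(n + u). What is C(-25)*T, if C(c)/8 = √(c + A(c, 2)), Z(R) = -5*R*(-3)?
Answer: 720*I*√71 ≈ 6066.8*I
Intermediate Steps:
Z(R) = 15*R
C(c) = 8*√(4 + 3*c) (C(c) = 8*√(c + 2*(2 + c)) = 8*√(c + (4 + 2*c)) = 8*√(4 + 3*c))
T = 90 (T = (15*(-3))*(1 - 3) = -45*(-2) = 90)
C(-25)*T = (8*√(4 + 3*(-25)))*90 = (8*√(4 - 75))*90 = (8*√(-71))*90 = (8*(I*√71))*90 = (8*I*√71)*90 = 720*I*√71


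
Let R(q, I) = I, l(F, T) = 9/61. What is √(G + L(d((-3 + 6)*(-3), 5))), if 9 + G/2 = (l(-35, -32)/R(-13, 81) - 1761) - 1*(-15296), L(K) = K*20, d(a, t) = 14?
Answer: 7*√18680030/183 ≈ 165.32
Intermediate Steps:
l(F, T) = 9/61 (l(F, T) = 9*(1/61) = 9/61)
L(K) = 20*K
G = 14851550/549 (G = -18 + 2*(((9/61)/81 - 1761) - 1*(-15296)) = -18 + 2*(((9/61)*(1/81) - 1761) + 15296) = -18 + 2*((1/549 - 1761) + 15296) = -18 + 2*(-966788/549 + 15296) = -18 + 2*(7430716/549) = -18 + 14861432/549 = 14851550/549 ≈ 27052.)
√(G + L(d((-3 + 6)*(-3), 5))) = √(14851550/549 + 20*14) = √(14851550/549 + 280) = √(15005270/549) = 7*√18680030/183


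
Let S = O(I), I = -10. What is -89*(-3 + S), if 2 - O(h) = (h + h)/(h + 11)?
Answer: -1691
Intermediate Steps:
O(h) = 2 - 2*h/(11 + h) (O(h) = 2 - (h + h)/(h + 11) = 2 - 2*h/(11 + h))
S = 22 (S = 22/(11 - 10) = 22/1 = 22*1 = 22)
-89*(-3 + S) = -89*(-3 + 22) = -89*19 = -1691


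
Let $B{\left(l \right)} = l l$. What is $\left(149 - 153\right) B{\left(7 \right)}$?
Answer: $-196$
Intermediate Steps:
$B{\left(l \right)} = l^{2}$
$\left(149 - 153\right) B{\left(7 \right)} = \left(149 - 153\right) 7^{2} = \left(-4\right) 49 = -196$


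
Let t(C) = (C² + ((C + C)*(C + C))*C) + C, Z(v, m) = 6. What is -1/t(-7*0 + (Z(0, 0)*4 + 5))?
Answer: -1/98426 ≈ -1.0160e-5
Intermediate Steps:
t(C) = C + C² + 4*C³ (t(C) = (C² + ((2*C)*(2*C))*C) + C = (C² + (4*C²)*C) + C = (C² + 4*C³) + C = C + C² + 4*C³)
-1/t(-7*0 + (Z(0, 0)*4 + 5)) = -1/((-7*0 + (6*4 + 5))*(1 + (-7*0 + (6*4 + 5)) + 4*(-7*0 + (6*4 + 5))²)) = -1/((0 + (24 + 5))*(1 + (0 + (24 + 5)) + 4*(0 + (24 + 5))²)) = -1/((0 + 29)*(1 + (0 + 29) + 4*(0 + 29)²)) = -1/(29*(1 + 29 + 4*29²)) = -1/(29*(1 + 29 + 4*841)) = -1/(29*(1 + 29 + 3364)) = -1/(29*3394) = -1/98426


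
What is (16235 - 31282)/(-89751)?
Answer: 15047/89751 ≈ 0.16765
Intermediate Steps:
(16235 - 31282)/(-89751) = -15047*(-1/89751) = 15047/89751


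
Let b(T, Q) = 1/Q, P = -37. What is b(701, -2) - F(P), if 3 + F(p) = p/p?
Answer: 3/2 ≈ 1.5000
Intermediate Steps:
F(p) = -2 (F(p) = -3 + p/p = -3 + 1 = -2)
b(701, -2) - F(P) = 1/(-2) - 1*(-2) = -1/2 + 2 = 3/2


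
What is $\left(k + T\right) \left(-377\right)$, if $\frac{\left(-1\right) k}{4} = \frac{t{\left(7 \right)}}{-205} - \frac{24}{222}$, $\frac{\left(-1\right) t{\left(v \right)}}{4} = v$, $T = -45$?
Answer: $\frac{129005253}{7585} \approx 17008.0$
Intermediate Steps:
$t{\left(v \right)} = - 4 v$
$k = - \frac{864}{7585}$ ($k = - 4 \left(\frac{\left(-4\right) 7}{-205} - \frac{24}{222}\right) = - 4 \left(\left(-28\right) \left(- \frac{1}{205}\right) - \frac{4}{37}\right) = - 4 \left(\frac{28}{205} - \frac{4}{37}\right) = \left(-4\right) \frac{216}{7585} = - \frac{864}{7585} \approx -0.11391$)
$\left(k + T\right) \left(-377\right) = \left(- \frac{864}{7585} - 45\right) \left(-377\right) = \left(- \frac{342189}{7585}\right) \left(-377\right) = \frac{129005253}{7585}$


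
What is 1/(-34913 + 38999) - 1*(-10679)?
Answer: 43634395/4086 ≈ 10679.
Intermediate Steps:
1/(-34913 + 38999) - 1*(-10679) = 1/4086 + 10679 = 43634395/4086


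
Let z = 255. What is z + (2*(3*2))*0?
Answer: 255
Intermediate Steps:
z + (2*(3*2))*0 = 255 + (2*(3*2))*0 = 255 + (2*6)*0 = 255 + 12*0 = 255 + 0 = 255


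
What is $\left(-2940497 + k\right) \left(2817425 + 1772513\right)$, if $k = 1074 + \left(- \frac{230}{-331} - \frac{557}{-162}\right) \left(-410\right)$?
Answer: $- \frac{361936364502097544}{26811} \approx -1.35 \cdot 10^{13}$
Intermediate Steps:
$k = - \frac{16638521}{26811}$ ($k = 1074 + \left(\left(-230\right) \left(- \frac{1}{331}\right) - - \frac{557}{162}\right) \left(-410\right) = 1074 + \left(\frac{230}{331} + \frac{557}{162}\right) \left(-410\right) = 1074 + \frac{221627}{53622} \left(-410\right) = 1074 - \frac{45433535}{26811} = - \frac{16638521}{26811} \approx -620.59$)
$\left(-2940497 + k\right) \left(2817425 + 1772513\right) = \left(-2940497 - \frac{16638521}{26811}\right) \left(2817425 + 1772513\right) = \left(- \frac{78854303588}{26811}\right) 4589938 = - \frac{361936364502097544}{26811}$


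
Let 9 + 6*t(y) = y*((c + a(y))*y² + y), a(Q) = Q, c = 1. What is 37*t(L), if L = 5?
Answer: 14171/3 ≈ 4723.7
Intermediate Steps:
t(y) = -3/2 + y*(y + y²*(1 + y))/6 (t(y) = -3/2 + (y*((1 + y)*y² + y))/6 = -3/2 + (y*(y²*(1 + y) + y))/6 = -3/2 + (y*(y + y²*(1 + y)))/6 = -3/2 + y*(y + y²*(1 + y))/6)
37*t(L) = 37*(-3/2 + (⅙)*5² + (⅙)*5³ + (⅙)*5⁴) = 37*(-3/2 + (⅙)*25 + (⅙)*125 + (⅙)*625) = 37*(-3/2 + 25/6 + 125/6 + 625/6) = 37*(383/3) = 14171/3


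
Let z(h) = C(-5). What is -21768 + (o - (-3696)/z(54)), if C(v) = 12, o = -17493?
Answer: -38953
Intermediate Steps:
z(h) = 12
-21768 + (o - (-3696)/z(54)) = -21768 + (-17493 - (-3696)/12) = -21768 + (-17493 - 1*(-308)) = -21768 + (-17493 + 308) = -21768 - 17185 = -38953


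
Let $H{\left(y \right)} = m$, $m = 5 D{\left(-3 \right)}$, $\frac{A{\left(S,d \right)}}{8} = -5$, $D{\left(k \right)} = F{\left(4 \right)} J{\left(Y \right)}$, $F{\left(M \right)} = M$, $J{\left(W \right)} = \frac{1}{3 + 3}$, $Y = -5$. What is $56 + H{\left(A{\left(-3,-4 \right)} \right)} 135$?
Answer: $506$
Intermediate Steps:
$J{\left(W \right)} = \frac{1}{6}$
$D{\left(k \right)} = \frac{2}{3}$ ($D{\left(k \right)} = 4 \cdot \frac{1}{6} = \frac{2}{3}$)
$A{\left(S,d \right)} = -40$ ($A{\left(S,d \right)} = 8 \left(-5\right) = -40$)
$m = \frac{10}{3}$ ($m = 5 \cdot \frac{2}{3} = \frac{10}{3} \approx 3.3333$)
$H{\left(y \right)} = \frac{10}{3}$
$56 + H{\left(A{\left(-3,-4 \right)} \right)} 135 = 56 + \frac{10}{3} \cdot 135 = 56 + 450 = 506$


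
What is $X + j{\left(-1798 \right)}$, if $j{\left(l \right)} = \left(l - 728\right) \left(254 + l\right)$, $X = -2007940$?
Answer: $1892204$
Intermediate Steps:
$j{\left(l \right)} = \left(-728 + l\right) \left(254 + l\right)$
$X + j{\left(-1798 \right)} = -2007940 - \left(-667340 - 3232804\right) = -2007940 + \left(-184912 + 3232804 + 852252\right) = -2007940 + 3900144 = 1892204$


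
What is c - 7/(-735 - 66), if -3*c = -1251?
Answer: 334024/801 ≈ 417.01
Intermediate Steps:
c = 417 (c = -⅓*(-1251) = 417)
c - 7/(-735 - 66) = 417 - 7/(-735 - 66) = 417 - 7/(-801) = 417 - 1/801*(-7) = 417 + 7/801 = 334024/801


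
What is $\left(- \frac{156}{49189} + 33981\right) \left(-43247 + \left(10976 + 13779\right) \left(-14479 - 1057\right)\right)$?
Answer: $- \frac{642917259061299531}{49189} \approx -1.307 \cdot 10^{13}$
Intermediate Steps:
$\left(- \frac{156}{49189} + 33981\right) \left(-43247 + \left(10976 + 13779\right) \left(-14479 - 1057\right)\right) = \left(\left(-156\right) \frac{1}{49189} + 33981\right) \left(-43247 + 24755 \left(-15536\right)\right) = \left(- \frac{156}{49189} + 33981\right) \left(-43247 - 384593680\right) = \frac{1671491253}{49189} \left(-384636927\right) = - \frac{642917259061299531}{49189}$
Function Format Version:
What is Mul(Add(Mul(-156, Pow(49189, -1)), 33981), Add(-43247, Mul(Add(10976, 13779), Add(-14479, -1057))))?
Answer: Rational(-642917259061299531, 49189) ≈ -1.3070e+13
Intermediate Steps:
Mul(Add(Mul(-156, Pow(49189, -1)), 33981), Add(-43247, Mul(Add(10976, 13779), Add(-14479, -1057)))) = Mul(Add(Mul(-156, Rational(1, 49189)), 33981), Add(-43247, Mul(24755, -15536))) = Mul(Add(Rational(-156, 49189), 33981), Add(-43247, -384593680)) = Mul(Rational(1671491253, 49189), -384636927) = Rational(-642917259061299531, 49189)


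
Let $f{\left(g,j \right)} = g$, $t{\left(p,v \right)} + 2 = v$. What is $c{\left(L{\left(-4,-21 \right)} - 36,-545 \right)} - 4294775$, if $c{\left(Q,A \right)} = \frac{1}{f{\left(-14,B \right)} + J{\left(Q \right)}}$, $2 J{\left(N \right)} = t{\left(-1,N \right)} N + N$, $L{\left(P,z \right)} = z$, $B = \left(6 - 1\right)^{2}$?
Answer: $- \frac{7039136224}{1639} \approx -4.2948 \cdot 10^{6}$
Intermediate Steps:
$t{\left(p,v \right)} = -2 + v$
$B = 25$ ($B = 5^{2} = 25$)
$J{\left(N \right)} = \frac{N}{2} + \frac{N \left(-2 + N\right)}{2}$ ($J{\left(N \right)} = \frac{\left(-2 + N\right) N + N}{2} = \frac{N \left(-2 + N\right) + N}{2} = \frac{N + N \left(-2 + N\right)}{2} = \frac{N}{2} + \frac{N \left(-2 + N\right)}{2}$)
$c{\left(Q,A \right)} = \frac{1}{-14 + \frac{Q \left(-1 + Q\right)}{2}}$
$c{\left(L{\left(-4,-21 \right)} - 36,-545 \right)} - 4294775 = \frac{2}{-28 + \left(-21 - 36\right) \left(-1 - 57\right)} - 4294775 = \frac{2}{-28 - 57 \left(-1 - 57\right)} - 4294775 = \frac{2}{-28 - -3306} - 4294775 = \frac{2}{-28 + 3306} - 4294775 = \frac{2}{3278} - 4294775 = 2 \cdot \frac{1}{3278} - 4294775 = \frac{1}{1639} - 4294775 = - \frac{7039136224}{1639}$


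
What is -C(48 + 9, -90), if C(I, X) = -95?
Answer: 95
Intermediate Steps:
-C(48 + 9, -90) = -1*(-95) = 95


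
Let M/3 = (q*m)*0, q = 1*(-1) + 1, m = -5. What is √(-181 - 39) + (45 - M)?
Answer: 45 + 2*I*√55 ≈ 45.0 + 14.832*I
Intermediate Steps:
q = 0 (q = -1 + 1 = 0)
M = 0 (M = 3*((0*(-5))*0) = 3*(0*0) = 3*0 = 0)
√(-181 - 39) + (45 - M) = √(-181 - 39) + (45 - 1*0) = √(-220) + (45 + 0) = 2*I*√55 + 45 = 45 + 2*I*√55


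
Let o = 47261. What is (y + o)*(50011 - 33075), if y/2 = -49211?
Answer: -866462696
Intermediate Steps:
y = -98422 (y = 2*(-49211) = -98422)
(y + o)*(50011 - 33075) = (-98422 + 47261)*(50011 - 33075) = -51161*16936 = -866462696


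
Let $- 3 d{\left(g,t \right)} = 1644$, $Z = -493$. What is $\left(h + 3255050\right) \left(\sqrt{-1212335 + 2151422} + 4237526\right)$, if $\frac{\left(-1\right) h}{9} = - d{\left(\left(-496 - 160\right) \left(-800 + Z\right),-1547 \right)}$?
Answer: $13772459528068 + 9750354 \sqrt{104343} \approx 1.3776 \cdot 10^{13}$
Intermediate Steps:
$d{\left(g,t \right)} = -548$ ($d{\left(g,t \right)} = \left(- \frac{1}{3}\right) 1644 = -548$)
$h = -4932$ ($h = - 9 \left(\left(-1\right) \left(-548\right)\right) = \left(-9\right) 548 = -4932$)
$\left(h + 3255050\right) \left(\sqrt{-1212335 + 2151422} + 4237526\right) = \left(-4932 + 3255050\right) \left(\sqrt{-1212335 + 2151422} + 4237526\right) = 3250118 \left(\sqrt{939087} + 4237526\right) = 3250118 \left(3 \sqrt{104343} + 4237526\right) = 3250118 \left(4237526 + 3 \sqrt{104343}\right) = 13772459528068 + 9750354 \sqrt{104343}$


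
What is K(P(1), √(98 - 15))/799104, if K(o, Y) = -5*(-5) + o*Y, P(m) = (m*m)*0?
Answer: 25/799104 ≈ 3.1285e-5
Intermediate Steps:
P(m) = 0 (P(m) = m²*0 = 0)
K(o, Y) = 25 + Y*o
K(P(1), √(98 - 15))/799104 = (25 + √(98 - 15)*0)/799104 = (25 + √83*0)*(1/799104) = (25 + 0)*(1/799104) = 25*(1/799104) = 25/799104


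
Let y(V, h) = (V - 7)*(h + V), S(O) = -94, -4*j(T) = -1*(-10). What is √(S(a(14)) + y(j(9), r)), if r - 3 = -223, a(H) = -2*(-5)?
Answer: √8079/2 ≈ 44.942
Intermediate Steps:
j(T) = -5/2 (j(T) = -(-1)*(-10)/4 = -¼*10 = -5/2)
a(H) = 10
r = -220 (r = 3 - 223 = -220)
y(V, h) = (-7 + V)*(V + h)
√(S(a(14)) + y(j(9), r)) = √(-94 + ((-5/2)² - 7*(-5/2) - 7*(-220) - 5/2*(-220))) = √(-94 + (25/4 + 35/2 + 1540 + 550)) = √(-94 + 8455/4) = √(8079/4) = √8079/2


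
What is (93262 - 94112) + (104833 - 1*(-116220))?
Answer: 220203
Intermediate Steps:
(93262 - 94112) + (104833 - 1*(-116220)) = -850 + (104833 + 116220) = -850 + 221053 = 220203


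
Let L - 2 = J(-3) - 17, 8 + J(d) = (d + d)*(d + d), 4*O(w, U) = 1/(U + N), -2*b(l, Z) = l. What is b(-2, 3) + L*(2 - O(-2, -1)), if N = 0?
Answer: 121/4 ≈ 30.250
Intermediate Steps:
b(l, Z) = -l/2
O(w, U) = 1/(4*U) (O(w, U) = 1/(4*(U + 0)) = 1/(4*U))
J(d) = -8 + 4*d**2 (J(d) = -8 + (d + d)*(d + d) = -8 + (2*d)*(2*d) = -8 + 4*d**2)
L = 13 (L = 2 + ((-8 + 4*(-3)**2) - 17) = 2 + ((-8 + 4*9) - 17) = 2 + ((-8 + 36) - 17) = 2 + (28 - 17) = 2 + 11 = 13)
b(-2, 3) + L*(2 - O(-2, -1)) = -1/2*(-2) + 13*(2 - 1/(4*(-1))) = 1 + 13*(2 - (-1)/4) = 1 + 13*(2 - 1*(-1/4)) = 1 + 13*(2 + 1/4) = 1 + 13*(9/4) = 1 + 117/4 = 121/4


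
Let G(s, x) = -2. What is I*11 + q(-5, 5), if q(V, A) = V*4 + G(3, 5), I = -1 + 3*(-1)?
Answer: -66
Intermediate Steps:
I = -4 (I = -1 - 3 = -4)
q(V, A) = -2 + 4*V (q(V, A) = V*4 - 2 = 4*V - 2 = -2 + 4*V)
I*11 + q(-5, 5) = -4*11 + (-2 + 4*(-5)) = -44 + (-2 - 20) = -44 - 22 = -66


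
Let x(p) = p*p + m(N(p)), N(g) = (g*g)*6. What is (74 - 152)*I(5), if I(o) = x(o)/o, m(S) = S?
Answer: -2730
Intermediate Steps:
N(g) = 6*g**2 (N(g) = g**2*6 = 6*g**2)
x(p) = 7*p**2 (x(p) = p*p + 6*p**2 = p**2 + 6*p**2 = 7*p**2)
I(o) = 7*o (I(o) = (7*o**2)/o = 7*o)
(74 - 152)*I(5) = (74 - 152)*(7*5) = -78*35 = -2730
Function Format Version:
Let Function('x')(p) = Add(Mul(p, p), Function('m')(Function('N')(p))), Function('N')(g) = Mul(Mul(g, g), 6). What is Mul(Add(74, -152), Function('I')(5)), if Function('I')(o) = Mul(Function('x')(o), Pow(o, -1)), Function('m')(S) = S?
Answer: -2730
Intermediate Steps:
Function('N')(g) = Mul(6, Pow(g, 2)) (Function('N')(g) = Mul(Pow(g, 2), 6) = Mul(6, Pow(g, 2)))
Function('x')(p) = Mul(7, Pow(p, 2)) (Function('x')(p) = Add(Mul(p, p), Mul(6, Pow(p, 2))) = Add(Pow(p, 2), Mul(6, Pow(p, 2))) = Mul(7, Pow(p, 2)))
Function('I')(o) = Mul(7, o) (Function('I')(o) = Mul(Mul(7, Pow(o, 2)), Pow(o, -1)) = Mul(7, o))
Mul(Add(74, -152), Function('I')(5)) = Mul(Add(74, -152), Mul(7, 5)) = Mul(-78, 35) = -2730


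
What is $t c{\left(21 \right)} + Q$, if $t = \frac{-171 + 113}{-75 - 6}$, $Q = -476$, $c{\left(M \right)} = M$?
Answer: $- \frac{12446}{27} \approx -460.96$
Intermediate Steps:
$t = \frac{58}{81}$ ($t = - \frac{58}{-81} = \left(-58\right) \left(- \frac{1}{81}\right) = \frac{58}{81} \approx 0.71605$)
$t c{\left(21 \right)} + Q = \frac{58}{81} \cdot 21 - 476 = \frac{406}{27} - 476 = - \frac{12446}{27}$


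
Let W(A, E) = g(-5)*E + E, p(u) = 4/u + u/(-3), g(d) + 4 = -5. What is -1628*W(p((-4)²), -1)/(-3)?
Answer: 13024/3 ≈ 4341.3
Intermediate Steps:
g(d) = -9 (g(d) = -4 - 5 = -9)
p(u) = 4/u - u/3 (p(u) = 4/u + u*(-⅓) = 4/u - u/3)
W(A, E) = -8*E (W(A, E) = -9*E + E = -8*E)
-1628*W(p((-4)²), -1)/(-3) = -1628*(-8*(-1))/(-3) = -13024*(-1)/3 = -1628*(-8/3) = 13024/3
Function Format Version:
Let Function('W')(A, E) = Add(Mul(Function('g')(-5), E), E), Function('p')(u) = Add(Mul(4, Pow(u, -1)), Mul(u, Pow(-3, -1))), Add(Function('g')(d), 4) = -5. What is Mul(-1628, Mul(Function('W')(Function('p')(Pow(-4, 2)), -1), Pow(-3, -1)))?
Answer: Rational(13024, 3) ≈ 4341.3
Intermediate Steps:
Function('g')(d) = -9 (Function('g')(d) = Add(-4, -5) = -9)
Function('p')(u) = Add(Mul(4, Pow(u, -1)), Mul(Rational(-1, 3), u)) (Function('p')(u) = Add(Mul(4, Pow(u, -1)), Mul(u, Rational(-1, 3))) = Add(Mul(4, Pow(u, -1)), Mul(Rational(-1, 3), u)))
Function('W')(A, E) = Mul(-8, E) (Function('W')(A, E) = Add(Mul(-9, E), E) = Mul(-8, E))
Mul(-1628, Mul(Function('W')(Function('p')(Pow(-4, 2)), -1), Pow(-3, -1))) = Mul(-1628, Mul(Mul(-8, -1), Pow(-3, -1))) = Mul(-1628, Mul(8, Rational(-1, 3))) = Mul(-1628, Rational(-8, 3)) = Rational(13024, 3)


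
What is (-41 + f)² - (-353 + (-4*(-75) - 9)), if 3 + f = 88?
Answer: 1998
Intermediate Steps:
f = 85 (f = -3 + 88 = 85)
(-41 + f)² - (-353 + (-4*(-75) - 9)) = (-41 + 85)² - (-353 + (-4*(-75) - 9)) = 44² - (-353 + (300 - 9)) = 1936 - (-353 + 291) = 1936 - 1*(-62) = 1936 + 62 = 1998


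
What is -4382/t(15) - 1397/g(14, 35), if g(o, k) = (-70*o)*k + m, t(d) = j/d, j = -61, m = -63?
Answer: 2258765207/2096143 ≈ 1077.6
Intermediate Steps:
t(d) = -61/d
g(o, k) = -63 - 70*k*o (g(o, k) = (-70*o)*k - 63 = -70*k*o - 63 = -63 - 70*k*o)
-4382/t(15) - 1397/g(14, 35) = -4382/((-61/15)) - 1397/(-63 - 70*35*14) = -4382/((-61*1/15)) - 1397/(-63 - 34300) = -4382/(-61/15) - 1397/(-34363) = -4382*(-15/61) - 1397*(-1/34363) = 65730/61 + 1397/34363 = 2258765207/2096143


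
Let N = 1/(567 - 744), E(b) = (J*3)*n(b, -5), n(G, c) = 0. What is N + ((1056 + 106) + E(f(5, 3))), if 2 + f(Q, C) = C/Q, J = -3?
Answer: 205673/177 ≈ 1162.0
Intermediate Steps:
f(Q, C) = -2 + C/Q
E(b) = 0 (E(b) = -3*3*0 = -9*0 = 0)
N = -1/177 (N = 1/(-177) = -1/177 ≈ -0.0056497)
N + ((1056 + 106) + E(f(5, 3))) = -1/177 + ((1056 + 106) + 0) = -1/177 + (1162 + 0) = -1/177 + 1162 = 205673/177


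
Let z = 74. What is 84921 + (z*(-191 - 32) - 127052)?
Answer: -58633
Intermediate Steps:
84921 + (z*(-191 - 32) - 127052) = 84921 + (74*(-191 - 32) - 127052) = 84921 + (74*(-223) - 127052) = 84921 + (-16502 - 127052) = 84921 - 143554 = -58633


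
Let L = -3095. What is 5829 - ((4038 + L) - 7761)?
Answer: 12647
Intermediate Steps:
5829 - ((4038 + L) - 7761) = 5829 - ((4038 - 3095) - 7761) = 5829 - (943 - 7761) = 5829 - 1*(-6818) = 5829 + 6818 = 12647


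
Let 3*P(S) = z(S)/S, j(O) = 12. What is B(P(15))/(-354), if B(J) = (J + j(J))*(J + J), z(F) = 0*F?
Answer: 0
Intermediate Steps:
z(F) = 0
P(S) = 0 (P(S) = (0/S)/3 = (⅓)*0 = 0)
B(J) = 2*J*(12 + J) (B(J) = (J + 12)*(J + J) = (12 + J)*(2*J) = 2*J*(12 + J))
B(P(15))/(-354) = (2*0*(12 + 0))/(-354) = (2*0*12)*(-1/354) = 0*(-1/354) = 0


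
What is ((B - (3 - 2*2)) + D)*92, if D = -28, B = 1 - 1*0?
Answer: -2392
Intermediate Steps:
B = 1 (B = 1 + 0 = 1)
((B - (3 - 2*2)) + D)*92 = ((1 - (3 - 2*2)) - 28)*92 = ((1 - (3 - 4)) - 28)*92 = ((1 - 1*(-1)) - 28)*92 = ((1 + 1) - 28)*92 = (2 - 28)*92 = -26*92 = -2392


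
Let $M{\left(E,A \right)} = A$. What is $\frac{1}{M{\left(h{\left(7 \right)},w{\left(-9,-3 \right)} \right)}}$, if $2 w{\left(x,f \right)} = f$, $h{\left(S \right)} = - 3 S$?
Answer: $- \frac{2}{3} \approx -0.66667$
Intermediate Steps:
$w{\left(x,f \right)} = \frac{f}{2}$
$\frac{1}{M{\left(h{\left(7 \right)},w{\left(-9,-3 \right)} \right)}} = \frac{1}{\frac{1}{2} \left(-3\right)} = \frac{1}{- \frac{3}{2}} = - \frac{2}{3}$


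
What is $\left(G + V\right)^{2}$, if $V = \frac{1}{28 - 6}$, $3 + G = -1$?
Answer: $\frac{7569}{484} \approx 15.638$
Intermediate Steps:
$G = -4$ ($G = -3 - 1 = -4$)
$V = \frac{1}{22}$ ($V = \frac{1}{28 - 6} = \frac{1}{22} \approx 0.045455$)
$\left(G + V\right)^{2} = \left(-4 + \frac{1}{22}\right)^{2} = \left(- \frac{87}{22}\right)^{2} = \frac{7569}{484}$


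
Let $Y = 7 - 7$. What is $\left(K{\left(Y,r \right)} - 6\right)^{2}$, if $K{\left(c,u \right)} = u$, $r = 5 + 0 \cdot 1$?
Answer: $1$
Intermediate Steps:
$Y = 0$ ($Y = 7 - 7 = 0$)
$r = 5$ ($r = 5 + 0 = 5$)
$\left(K{\left(Y,r \right)} - 6\right)^{2} = \left(5 - 6\right)^{2} = \left(-1\right)^{2} = 1$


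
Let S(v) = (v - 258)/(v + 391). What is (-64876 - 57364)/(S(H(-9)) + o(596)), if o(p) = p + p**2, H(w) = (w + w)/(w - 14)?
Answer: -68844040/200388501 ≈ -0.34355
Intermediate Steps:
H(w) = 2*w/(-14 + w) (H(w) = (2*w)/(-14 + w) = 2*w/(-14 + w))
S(v) = (-258 + v)/(391 + v)
(-64876 - 57364)/(S(H(-9)) + o(596)) = (-64876 - 57364)/((-258 + 2*(-9)/(-14 - 9))/(391 + 2*(-9)/(-14 - 9)) + 596*(1 + 596)) = -122240/((-258 + 2*(-9)/(-23))/(391 + 2*(-9)/(-23)) + 596*597) = -122240/((-258 + 2*(-9)*(-1/23))/(391 + 2*(-9)*(-1/23)) + 355812) = -122240/((-258 + 18/23)/(391 + 18/23) + 355812) = -122240/(-5916/23/(9011/23) + 355812) = -122240/((23/9011)*(-5916/23) + 355812) = -122240/(-5916/9011 + 355812) = -122240/3206216016/9011 = -122240*9011/3206216016 = -68844040/200388501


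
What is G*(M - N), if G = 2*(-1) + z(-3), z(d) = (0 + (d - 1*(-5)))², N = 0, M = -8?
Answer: -16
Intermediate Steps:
z(d) = (5 + d)² (z(d) = (0 + (d + 5))² = (0 + (5 + d))² = (5 + d)²)
G = 2 (G = 2*(-1) + (5 - 3)² = -2 + 2² = -2 + 4 = 2)
G*(M - N) = 2*(-8 - 1*0) = 2*(-8 + 0) = 2*(-8) = -16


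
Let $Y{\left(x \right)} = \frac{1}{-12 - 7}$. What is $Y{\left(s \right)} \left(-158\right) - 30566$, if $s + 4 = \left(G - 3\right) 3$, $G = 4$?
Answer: $- \frac{580596}{19} \approx -30558.0$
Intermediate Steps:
$s = -1$ ($s = -4 + \left(4 - 3\right) 3 = -4 + 1 \cdot 3 = -4 + 3 = -1$)
$Y{\left(x \right)} = - \frac{1}{19}$ ($Y{\left(x \right)} = \frac{1}{-19} = - \frac{1}{19}$)
$Y{\left(s \right)} \left(-158\right) - 30566 = \left(- \frac{1}{19}\right) \left(-158\right) - 30566 = \frac{158}{19} - 30566 = - \frac{580596}{19}$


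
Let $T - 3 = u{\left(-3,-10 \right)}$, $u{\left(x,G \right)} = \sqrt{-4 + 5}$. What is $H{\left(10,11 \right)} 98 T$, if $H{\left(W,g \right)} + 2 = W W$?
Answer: $38416$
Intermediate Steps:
$u{\left(x,G \right)} = 1$ ($u{\left(x,G \right)} = \sqrt{1} = 1$)
$H{\left(W,g \right)} = -2 + W^{2}$ ($H{\left(W,g \right)} = -2 + W W = -2 + W^{2}$)
$T = 4$ ($T = 3 + 1 = 4$)
$H{\left(10,11 \right)} 98 T = \left(-2 + 10^{2}\right) 98 \cdot 4 = \left(-2 + 100\right) 98 \cdot 4 = 98 \cdot 98 \cdot 4 = 9604 \cdot 4 = 38416$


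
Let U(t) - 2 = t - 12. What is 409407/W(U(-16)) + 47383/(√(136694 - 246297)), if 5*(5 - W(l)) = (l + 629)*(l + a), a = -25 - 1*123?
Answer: 2047035/104947 - 47383*I*√109603/109603 ≈ 19.505 - 143.12*I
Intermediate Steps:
a = -148 (a = -25 - 123 = -148)
U(t) = -10 + t (U(t) = 2 + (t - 12) = 2 + (-12 + t) = -10 + t)
W(l) = 5 - (-148 + l)*(629 + l)/5 (W(l) = 5 - (l + 629)*(l - 148)/5 = 5 - (629 + l)*(-148 + l)/5 = 5 - (-148 + l)*(629 + l)/5)
409407/W(U(-16)) + 47383/(√(136694 - 246297)) = 409407/(93117/5 - 481*(-10 - 16)/5 - (-10 - 16)²/5) + 47383/(√(136694 - 246297)) = 409407/(93117/5 - 481/5*(-26) - ⅕*(-26)²) + 47383/(√(-109603)) = 409407/(93117/5 + 12506/5 - ⅕*676) + 47383/((I*√109603)) = 409407/(93117/5 + 12506/5 - 676/5) + 47383*(-I*√109603/109603) = 409407/(104947/5) - 47383*I*√109603/109603 = 409407*(5/104947) - 47383*I*√109603/109603 = 2047035/104947 - 47383*I*√109603/109603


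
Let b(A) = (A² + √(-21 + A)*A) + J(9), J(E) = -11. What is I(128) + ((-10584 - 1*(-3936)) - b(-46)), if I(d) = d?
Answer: -8625 + 46*I*√67 ≈ -8625.0 + 376.53*I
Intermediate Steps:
b(A) = -11 + A² + A*√(-21 + A) (b(A) = (A² + √(-21 + A)*A) - 11 = (A² + A*√(-21 + A)) - 11 = -11 + A² + A*√(-21 + A))
I(128) + ((-10584 - 1*(-3936)) - b(-46)) = 128 + ((-10584 - 1*(-3936)) - (-11 + (-46)² - 46*√(-21 - 46))) = 128 + ((-10584 + 3936) - (-11 + 2116 - 46*I*√67)) = 128 + (-6648 - (-11 + 2116 - 46*I*√67)) = 128 + (-6648 - (2105 - 46*I*√67)) = 128 + (-6648 + (-2105 + 46*I*√67)) = 128 + (-8753 + 46*I*√67) = -8625 + 46*I*√67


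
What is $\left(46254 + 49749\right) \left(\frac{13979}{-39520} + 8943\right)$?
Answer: $\frac{33928744816143}{39520} \approx 8.5852 \cdot 10^{8}$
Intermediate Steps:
$\left(46254 + 49749\right) \left(\frac{13979}{-39520} + 8943\right) = 96003 \left(13979 \left(- \frac{1}{39520}\right) + 8943\right) = 96003 \left(- \frac{13979}{39520} + 8943\right) = 96003 \cdot \frac{353413381}{39520} = \frac{33928744816143}{39520}$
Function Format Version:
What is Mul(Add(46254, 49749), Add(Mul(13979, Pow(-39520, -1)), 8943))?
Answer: Rational(33928744816143, 39520) ≈ 8.5852e+8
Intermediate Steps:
Mul(Add(46254, 49749), Add(Mul(13979, Pow(-39520, -1)), 8943)) = Mul(96003, Add(Mul(13979, Rational(-1, 39520)), 8943)) = Mul(96003, Add(Rational(-13979, 39520), 8943)) = Mul(96003, Rational(353413381, 39520)) = Rational(33928744816143, 39520)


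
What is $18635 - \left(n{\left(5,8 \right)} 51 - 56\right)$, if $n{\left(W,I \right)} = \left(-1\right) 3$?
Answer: $18844$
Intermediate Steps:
$n{\left(W,I \right)} = -3$
$18635 - \left(n{\left(5,8 \right)} 51 - 56\right) = 18635 - \left(\left(-3\right) 51 - 56\right) = 18635 - \left(-153 - 56\right) = 18635 - -209 = 18635 + 209 = 18844$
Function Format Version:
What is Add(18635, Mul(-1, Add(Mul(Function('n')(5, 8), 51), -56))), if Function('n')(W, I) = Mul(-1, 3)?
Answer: 18844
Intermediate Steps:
Function('n')(W, I) = -3
Add(18635, Mul(-1, Add(Mul(Function('n')(5, 8), 51), -56))) = Add(18635, Mul(-1, Add(Mul(-3, 51), -56))) = Add(18635, Mul(-1, Add(-153, -56))) = Add(18635, Mul(-1, -209)) = Add(18635, 209) = 18844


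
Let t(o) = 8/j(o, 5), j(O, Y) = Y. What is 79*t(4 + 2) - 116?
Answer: 52/5 ≈ 10.400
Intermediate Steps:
t(o) = 8/5
79*t(4 + 2) - 116 = 79*(8/5) - 116 = 632/5 - 116 = 52/5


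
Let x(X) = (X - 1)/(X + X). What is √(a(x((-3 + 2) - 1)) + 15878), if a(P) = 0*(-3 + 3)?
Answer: √15878 ≈ 126.01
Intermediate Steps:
x(X) = (-1 + X)/(2*X) (x(X) = (-1 + X)/((2*X)) = (-1 + X)*(1/(2*X)) = (-1 + X)/(2*X))
a(P) = 0 (a(P) = 0*0 = 0)
√(a(x((-3 + 2) - 1)) + 15878) = √(0 + 15878) = √15878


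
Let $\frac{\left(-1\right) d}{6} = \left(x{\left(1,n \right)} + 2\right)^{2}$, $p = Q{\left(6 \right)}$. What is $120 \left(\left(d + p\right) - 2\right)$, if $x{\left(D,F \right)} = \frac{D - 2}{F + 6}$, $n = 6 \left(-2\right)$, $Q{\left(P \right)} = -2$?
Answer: $-3860$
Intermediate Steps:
$p = -2$
$n = -12$
$x{\left(D,F \right)} = \frac{-2 + D}{6 + F}$
$d = - \frac{169}{6}$ ($d = - 6 \left(\frac{-2 + 1}{6 - 12} + 2\right)^{2} = - 6 \left(\frac{1}{-6} \left(-1\right) + 2\right)^{2} = - 6 \left(\left(- \frac{1}{6}\right) \left(-1\right) + 2\right)^{2} = - 6 \left(\frac{1}{6} + 2\right)^{2} = - 6 \left(\frac{13}{6}\right)^{2} = \left(-6\right) \frac{169}{36} = - \frac{169}{6} \approx -28.167$)
$120 \left(\left(d + p\right) - 2\right) = 120 \left(\left(- \frac{169}{6} - 2\right) - 2\right) = 120 \left(- \frac{181}{6} - 2\right) = 120 \left(- \frac{193}{6}\right) = -3860$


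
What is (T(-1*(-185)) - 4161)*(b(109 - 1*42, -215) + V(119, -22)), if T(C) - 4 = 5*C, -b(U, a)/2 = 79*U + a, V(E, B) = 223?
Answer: 32103456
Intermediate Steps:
b(U, a) = -158*U - 2*a (b(U, a) = -2*(79*U + a) = -2*(a + 79*U) = -158*U - 2*a)
T(C) = 4 + 5*C
(T(-1*(-185)) - 4161)*(b(109 - 1*42, -215) + V(119, -22)) = ((4 + 5*(-1*(-185))) - 4161)*((-158*(109 - 1*42) - 2*(-215)) + 223) = ((4 + 5*185) - 4161)*((-158*(109 - 42) + 430) + 223) = ((4 + 925) - 4161)*((-158*67 + 430) + 223) = (929 - 4161)*((-10586 + 430) + 223) = -3232*(-10156 + 223) = -3232*(-9933) = 32103456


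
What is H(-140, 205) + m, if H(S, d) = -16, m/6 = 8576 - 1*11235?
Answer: -15970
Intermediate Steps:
m = -15954 (m = 6*(8576 - 1*11235) = 6*(8576 - 11235) = 6*(-2659) = -15954)
H(-140, 205) + m = -16 - 15954 = -15970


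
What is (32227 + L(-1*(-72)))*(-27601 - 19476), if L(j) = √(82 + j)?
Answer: -1517150479 - 47077*√154 ≈ -1.5177e+9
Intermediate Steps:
(32227 + L(-1*(-72)))*(-27601 - 19476) = (32227 + √(82 - 1*(-72)))*(-27601 - 19476) = (32227 + √(82 + 72))*(-47077) = (32227 + √154)*(-47077) = -1517150479 - 47077*√154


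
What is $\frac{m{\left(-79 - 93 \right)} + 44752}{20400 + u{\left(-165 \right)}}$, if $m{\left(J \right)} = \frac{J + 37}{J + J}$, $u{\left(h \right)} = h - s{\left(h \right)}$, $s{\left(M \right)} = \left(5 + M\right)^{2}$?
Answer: $- \frac{15394823}{1845560} \approx -8.3416$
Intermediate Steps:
$u{\left(h \right)} = h - \left(5 + h\right)^{2}$
$m{\left(J \right)} = \frac{37 + J}{2 J}$
$\frac{m{\left(-79 - 93 \right)} + 44752}{20400 + u{\left(-165 \right)}} = \frac{\frac{37 - 172}{2 \left(-79 - 93\right)} + 44752}{20400 - \left(165 + \left(5 - 165\right)^{2}\right)} = \frac{\frac{37 - 172}{2 \left(-172\right)} + 44752}{20400 - 25765} = \frac{\frac{1}{2} \left(- \frac{1}{172}\right) \left(-135\right) + 44752}{20400 - 25765} = \frac{\frac{135}{344} + 44752}{20400 - 25765} = \frac{15394823}{344 \left(20400 - 25765\right)} = \frac{15394823}{344 \left(-5365\right)} = \frac{15394823}{344} \left(- \frac{1}{5365}\right) = - \frac{15394823}{1845560}$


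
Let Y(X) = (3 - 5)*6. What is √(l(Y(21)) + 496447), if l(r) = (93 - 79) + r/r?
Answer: √496462 ≈ 704.60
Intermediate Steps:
Y(X) = -12 (Y(X) = -2*6 = -12)
l(r) = 15 (l(r) = 14 + 1 = 15)
√(l(Y(21)) + 496447) = √(15 + 496447) = √496462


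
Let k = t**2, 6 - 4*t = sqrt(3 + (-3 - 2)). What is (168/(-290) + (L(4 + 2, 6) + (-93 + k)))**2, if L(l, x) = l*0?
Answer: 11252937769/1345600 + 318261*I*sqrt(2)/2320 ≈ 8362.8 + 194.0*I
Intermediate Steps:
t = 3/2 - I*sqrt(2)/4 (t = 3/2 - sqrt(3 + (-3 - 2))/4 = 3/2 - sqrt(3 - 5)/4 = 3/2 - I*sqrt(2)/4 ≈ 1.5 - 0.35355*I)
L(l, x) = 0
k = (3/2 - I*sqrt(2)/4)**2 ≈ 2.125 - 1.0607*I
(168/(-290) + (L(4 + 2, 6) + (-93 + k)))**2 = (168/(-290) + (0 + (-93 + (6 - I*sqrt(2))**2/16)))**2 = (168*(-1/290) + (-93 + (6 - I*sqrt(2))**2/16))**2 = (-84/145 + (-93 + (6 - I*sqrt(2))**2/16))**2 = (-13569/145 + (6 - I*sqrt(2))**2/16)**2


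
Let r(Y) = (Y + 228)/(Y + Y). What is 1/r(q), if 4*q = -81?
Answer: -54/277 ≈ -0.19495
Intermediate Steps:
q = -81/4 (q = (¼)*(-81) = -81/4 ≈ -20.250)
r(Y) = (228 + Y)/(2*Y) (r(Y) = (228 + Y)/((2*Y)) = (228 + Y)*(1/(2*Y)) = (228 + Y)/(2*Y))
1/r(q) = 1/((228 - 81/4)/(2*(-81/4))) = 1/((½)*(-4/81)*(831/4)) = 1/(-277/54) = -54/277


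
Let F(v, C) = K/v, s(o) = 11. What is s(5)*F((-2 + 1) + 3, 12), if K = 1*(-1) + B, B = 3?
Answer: 11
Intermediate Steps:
K = 2 (K = 1*(-1) + 3 = -1 + 3 = 2)
F(v, C) = 2/v
s(5)*F((-2 + 1) + 3, 12) = 11*(2/((-2 + 1) + 3)) = 11*(2/(-1 + 3)) = 11*(2/2) = 11*(2*(1/2)) = 11*1 = 11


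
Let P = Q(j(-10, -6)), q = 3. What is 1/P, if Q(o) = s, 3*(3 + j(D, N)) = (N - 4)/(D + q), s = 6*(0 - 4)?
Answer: -1/24 ≈ -0.041667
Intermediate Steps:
s = -24 (s = 6*(-4) = -24)
j(D, N) = -3 + (-4 + N)/(3*(3 + D)) (j(D, N) = -3 + ((N - 4)/(D + 3))/3 = -3 + ((-4 + N)/(3 + D))/3 = -3 + (-4 + N)/(3*(3 + D)))
Q(o) = -24
P = -24
1/P = 1/(-24) = -1/24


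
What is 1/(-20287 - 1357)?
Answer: -1/21644 ≈ -4.6202e-5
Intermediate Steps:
1/(-20287 - 1357) = 1/(-21644) = -1/21644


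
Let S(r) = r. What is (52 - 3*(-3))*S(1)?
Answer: 61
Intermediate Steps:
(52 - 3*(-3))*S(1) = (52 - 3*(-3))*1 = (52 + 9)*1 = 61*1 = 61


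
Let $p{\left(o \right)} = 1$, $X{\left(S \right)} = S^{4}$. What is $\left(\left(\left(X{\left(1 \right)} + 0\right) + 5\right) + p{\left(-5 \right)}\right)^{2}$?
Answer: $49$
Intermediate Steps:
$\left(\left(\left(X{\left(1 \right)} + 0\right) + 5\right) + p{\left(-5 \right)}\right)^{2} = \left(\left(\left(1^{4} + 0\right) + 5\right) + 1\right)^{2} = \left(\left(\left(1 + 0\right) + 5\right) + 1\right)^{2} = \left(\left(1 + 5\right) + 1\right)^{2} = \left(6 + 1\right)^{2} = 7^{2} = 49$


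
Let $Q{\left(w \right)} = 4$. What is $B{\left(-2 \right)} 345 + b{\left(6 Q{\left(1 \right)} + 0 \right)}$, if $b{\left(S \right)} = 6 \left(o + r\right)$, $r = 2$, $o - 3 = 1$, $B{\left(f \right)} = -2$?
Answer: $-654$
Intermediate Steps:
$o = 4$ ($o = 3 + 1 = 4$)
$b{\left(S \right)} = 36$ ($b{\left(S \right)} = 6 \left(4 + 2\right) = 6 \cdot 6 = 36$)
$B{\left(-2 \right)} 345 + b{\left(6 Q{\left(1 \right)} + 0 \right)} = \left(-2\right) 345 + 36 = -690 + 36 = -654$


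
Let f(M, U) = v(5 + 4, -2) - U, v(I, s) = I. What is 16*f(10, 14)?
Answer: -80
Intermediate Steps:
f(M, U) = 9 - U (f(M, U) = (5 + 4) - U = 9 - U)
16*f(10, 14) = 16*(9 - 1*14) = 16*(9 - 14) = 16*(-5) = -80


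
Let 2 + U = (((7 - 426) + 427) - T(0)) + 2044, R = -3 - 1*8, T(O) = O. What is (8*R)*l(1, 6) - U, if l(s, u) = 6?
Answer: -2578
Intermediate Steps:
R = -11 (R = -3 - 8 = -11)
U = 2050 (U = -2 + ((((7 - 426) + 427) - 1*0) + 2044) = -2 + (((-419 + 427) + 0) + 2044) = -2 + ((8 + 0) + 2044) = -2 + (8 + 2044) = -2 + 2052 = 2050)
(8*R)*l(1, 6) - U = (8*(-11))*6 - 1*2050 = -88*6 - 2050 = -528 - 2050 = -2578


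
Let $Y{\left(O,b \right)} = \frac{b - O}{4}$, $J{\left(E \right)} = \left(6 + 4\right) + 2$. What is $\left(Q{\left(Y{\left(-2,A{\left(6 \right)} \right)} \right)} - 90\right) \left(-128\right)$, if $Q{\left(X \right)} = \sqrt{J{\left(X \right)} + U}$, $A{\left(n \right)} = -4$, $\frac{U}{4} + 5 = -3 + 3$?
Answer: $11520 - 256 i \sqrt{2} \approx 11520.0 - 362.04 i$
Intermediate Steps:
$U = -20$ ($U = -20 + 4 \left(-3 + 3\right) = -20 + 4 \cdot 0 = -20 + 0 = -20$)
$J{\left(E \right)} = 12$ ($J{\left(E \right)} = 10 + 2 = 12$)
$Y{\left(O,b \right)} = - \frac{O}{4} + \frac{b}{4}$ ($Y{\left(O,b \right)} = \left(b - O\right) \frac{1}{4} = - \frac{O}{4} + \frac{b}{4}$)
$Q{\left(X \right)} = 2 i \sqrt{2}$ ($Q{\left(X \right)} = \sqrt{12 - 20} = \sqrt{-8} = 2 i \sqrt{2}$)
$\left(Q{\left(Y{\left(-2,A{\left(6 \right)} \right)} \right)} - 90\right) \left(-128\right) = \left(2 i \sqrt{2} - 90\right) \left(-128\right) = \left(-90 + 2 i \sqrt{2}\right) \left(-128\right) = 11520 - 256 i \sqrt{2}$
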